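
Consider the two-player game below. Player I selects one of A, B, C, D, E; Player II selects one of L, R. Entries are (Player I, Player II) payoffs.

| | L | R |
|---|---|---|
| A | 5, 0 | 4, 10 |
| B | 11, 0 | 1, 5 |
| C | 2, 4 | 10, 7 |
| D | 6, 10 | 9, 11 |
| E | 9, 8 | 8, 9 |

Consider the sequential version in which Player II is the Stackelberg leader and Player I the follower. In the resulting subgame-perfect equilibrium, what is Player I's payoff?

Player I best-responds to each possible Player II move:
- L → Player I plays B (best of 5, 11, 2, 6, 9); Player II gets 0.
- R → Player I plays C (best of 4, 1, 10, 9, 8); Player II gets 7.
Among 0, 7, the best is 7 at R. Subgame-perfect outcome: (C, R) with payoffs (10, 7).

10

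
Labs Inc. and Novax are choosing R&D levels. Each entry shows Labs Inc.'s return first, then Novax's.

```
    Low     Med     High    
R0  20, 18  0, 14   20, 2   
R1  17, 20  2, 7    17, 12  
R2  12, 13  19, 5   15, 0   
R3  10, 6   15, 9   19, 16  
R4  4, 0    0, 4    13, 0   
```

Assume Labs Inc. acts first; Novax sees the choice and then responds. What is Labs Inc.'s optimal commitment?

Solve by backward induction (Labs Inc. leads).
- R0: BR = Low, leader payoff 20.
- R1: BR = Low, leader payoff 17.
- R2: BR = Low, leader payoff 12.
- R3: BR = High, leader payoff 19.
- R4: BR = Med, leader payoff 0.
Among 20, 17, 12, 19, 0, the best is 20 at R0. Subgame-perfect outcome: (R0, Low) with payoffs (20, 18).

R0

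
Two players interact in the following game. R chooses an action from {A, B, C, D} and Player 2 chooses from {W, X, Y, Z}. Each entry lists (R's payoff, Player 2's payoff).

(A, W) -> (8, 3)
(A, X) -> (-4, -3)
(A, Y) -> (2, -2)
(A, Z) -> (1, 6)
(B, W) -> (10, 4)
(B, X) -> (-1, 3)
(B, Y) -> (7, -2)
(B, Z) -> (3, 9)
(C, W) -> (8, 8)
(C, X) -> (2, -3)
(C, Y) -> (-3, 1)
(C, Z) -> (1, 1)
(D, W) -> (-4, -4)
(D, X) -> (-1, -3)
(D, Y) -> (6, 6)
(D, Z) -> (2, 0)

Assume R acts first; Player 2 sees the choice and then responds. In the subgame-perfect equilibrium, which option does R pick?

Backward induction with R moving first.
- A: BR = Z, leader payoff 1.
- B: BR = Z, leader payoff 3.
- C: BR = W, leader payoff 8.
- D: BR = Y, leader payoff 6.
Maximizing over 1, 3, 8, 6, R chooses C. Subgame-perfect outcome: (C, W) with payoffs (8, 8).

C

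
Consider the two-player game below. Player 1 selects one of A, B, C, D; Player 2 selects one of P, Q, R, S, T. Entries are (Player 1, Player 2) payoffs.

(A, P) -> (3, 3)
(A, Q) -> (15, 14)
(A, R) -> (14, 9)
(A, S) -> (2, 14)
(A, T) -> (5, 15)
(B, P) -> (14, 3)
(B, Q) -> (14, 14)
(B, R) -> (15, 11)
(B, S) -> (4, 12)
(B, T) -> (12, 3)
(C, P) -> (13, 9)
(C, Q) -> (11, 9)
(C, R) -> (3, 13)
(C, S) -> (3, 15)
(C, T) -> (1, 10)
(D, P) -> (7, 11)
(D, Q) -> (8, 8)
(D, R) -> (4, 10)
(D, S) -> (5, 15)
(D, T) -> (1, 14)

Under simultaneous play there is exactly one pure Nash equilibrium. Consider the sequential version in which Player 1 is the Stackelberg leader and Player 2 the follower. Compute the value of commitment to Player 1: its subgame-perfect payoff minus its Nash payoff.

Player 2 best-responds to each possible Player 1 move:
- A → Player 2 plays T (best of 3, 14, 9, 14, 15); Player 1 gets 5.
- B → Player 2 plays Q (best of 3, 14, 11, 12, 3); Player 1 gets 14.
- C → Player 2 plays S (best of 9, 9, 13, 15, 10); Player 1 gets 3.
- D → Player 2 plays S (best of 11, 8, 10, 15, 14); Player 1 gets 5.
Among 5, 14, 3, 5, the best is 14 at B. Subgame-perfect outcome: (B, Q) with payoffs (14, 14).
Now find the simultaneous Nash equilibrium.
Player 1's best replies: P→B; Q→A; R→B; S→D; T→B.
Player 2's best replies: A→T; B→Q; C→S; D→S.
The unique mutual best reply is (D, S), giving (5, 15).
Player 1's commitment gain: 14 − 5 = 9.

9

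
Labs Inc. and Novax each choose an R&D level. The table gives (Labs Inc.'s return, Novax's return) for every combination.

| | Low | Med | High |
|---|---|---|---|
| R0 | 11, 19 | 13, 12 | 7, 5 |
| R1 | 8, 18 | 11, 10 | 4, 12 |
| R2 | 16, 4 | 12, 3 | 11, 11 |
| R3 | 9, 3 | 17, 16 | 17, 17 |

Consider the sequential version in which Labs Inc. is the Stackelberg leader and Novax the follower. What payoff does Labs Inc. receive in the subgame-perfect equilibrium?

Solve by backward induction (Labs Inc. leads).
- R0: Novax compares 19, 12, 5 and picks Low; Labs Inc. would get 11.
- R1: Novax compares 18, 10, 12 and picks Low; Labs Inc. would get 8.
- R2: Novax compares 4, 3, 11 and picks High; Labs Inc. would get 11.
- R3: Novax compares 3, 16, 17 and picks High; Labs Inc. would get 17.
Maximizing over 11, 8, 11, 17, Labs Inc. chooses R3. Subgame-perfect outcome: (R3, High) with payoffs (17, 17).

17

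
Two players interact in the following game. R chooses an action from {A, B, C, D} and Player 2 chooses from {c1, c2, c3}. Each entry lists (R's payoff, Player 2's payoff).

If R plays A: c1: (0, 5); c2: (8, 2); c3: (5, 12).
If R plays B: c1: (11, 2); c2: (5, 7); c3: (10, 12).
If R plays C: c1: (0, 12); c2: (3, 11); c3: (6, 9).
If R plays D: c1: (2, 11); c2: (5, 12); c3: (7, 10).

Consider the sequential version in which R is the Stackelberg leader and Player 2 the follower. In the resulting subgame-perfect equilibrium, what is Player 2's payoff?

Backward induction with R moving first.
- A → Player 2 plays c3 (best of 5, 2, 12); R gets 5.
- B → Player 2 plays c3 (best of 2, 7, 12); R gets 10.
- C → Player 2 plays c1 (best of 12, 11, 9); R gets 0.
- D → Player 2 plays c2 (best of 11, 12, 10); R gets 5.
Among 5, 10, 0, 5, the best is 10 at B. Subgame-perfect outcome: (B, c3) with payoffs (10, 12).

12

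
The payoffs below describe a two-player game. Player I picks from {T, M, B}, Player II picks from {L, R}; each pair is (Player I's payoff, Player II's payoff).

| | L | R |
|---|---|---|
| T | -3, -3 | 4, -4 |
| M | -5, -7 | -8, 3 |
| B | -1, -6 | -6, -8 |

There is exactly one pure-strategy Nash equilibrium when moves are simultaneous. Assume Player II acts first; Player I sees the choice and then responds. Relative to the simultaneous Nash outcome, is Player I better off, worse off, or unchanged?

better off

Player I best-responds to each possible Player II move:
- L: BR = B, leader payoff -6.
- R: BR = T, leader payoff -4.
Maximizing over -6, -4, Player II chooses R. Subgame-perfect outcome: (T, R) with payoffs (4, -4).
Now find the simultaneous Nash equilibrium.
Player I's best replies: L→B; R→T.
Player II's best replies: T→L; M→R; B→L.
The unique mutual best reply is (B, L), giving (-1, -6).
Player I earns 4 sequentially versus -1 at the Nash outcome: better off.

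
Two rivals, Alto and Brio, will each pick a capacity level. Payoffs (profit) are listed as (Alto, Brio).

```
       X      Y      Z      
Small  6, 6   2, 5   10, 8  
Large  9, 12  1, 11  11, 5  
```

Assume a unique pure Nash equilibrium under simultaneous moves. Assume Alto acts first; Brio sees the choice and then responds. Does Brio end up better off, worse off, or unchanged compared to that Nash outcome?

worse off

Solve by backward induction (Alto leads).
- Small → Brio plays Z (best of 6, 5, 8); Alto gets 10.
- Large → Brio plays X (best of 12, 11, 5); Alto gets 9.
Alto's induced payoffs are 10, 9, so Alto commits to Small. Subgame-perfect outcome: (Small, Z) with payoffs (10, 8).
Now find the simultaneous Nash equilibrium.
Alto's best replies: X→Large; Y→Small; Z→Large.
Brio's best replies: Small→Z; Large→X.
Only (Large, X) has each player best-responding; Nash payoffs (9, 12).
Brio earns 8 sequentially versus 12 at the Nash outcome: worse off.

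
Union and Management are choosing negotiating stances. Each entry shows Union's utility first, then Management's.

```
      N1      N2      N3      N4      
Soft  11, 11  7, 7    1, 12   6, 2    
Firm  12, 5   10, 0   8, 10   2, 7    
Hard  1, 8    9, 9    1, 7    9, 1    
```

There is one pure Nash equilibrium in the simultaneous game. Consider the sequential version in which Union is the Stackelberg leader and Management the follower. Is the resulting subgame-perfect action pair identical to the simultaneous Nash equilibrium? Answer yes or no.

Solve by backward induction (Union leads).
- Soft → Management plays N3 (best of 11, 7, 12, 2); Union gets 1.
- Firm → Management plays N3 (best of 5, 0, 10, 7); Union gets 8.
- Hard → Management plays N2 (best of 8, 9, 7, 1); Union gets 9.
Maximizing over 1, 8, 9, Union chooses Hard. Subgame-perfect outcome: (Hard, N2) with payoffs (9, 9).
Under simultaneous play:
Union's best replies: N1→Firm; N2→Firm; N3→Firm; N4→Hard.
Management's best replies: Soft→N3; Firm→N3; Hard→N2.
The unique mutual best reply is (Firm, N3), giving (8, 10).
Sequential outcome (Hard, N2) differs from the Nash profile (Firm, N3).

no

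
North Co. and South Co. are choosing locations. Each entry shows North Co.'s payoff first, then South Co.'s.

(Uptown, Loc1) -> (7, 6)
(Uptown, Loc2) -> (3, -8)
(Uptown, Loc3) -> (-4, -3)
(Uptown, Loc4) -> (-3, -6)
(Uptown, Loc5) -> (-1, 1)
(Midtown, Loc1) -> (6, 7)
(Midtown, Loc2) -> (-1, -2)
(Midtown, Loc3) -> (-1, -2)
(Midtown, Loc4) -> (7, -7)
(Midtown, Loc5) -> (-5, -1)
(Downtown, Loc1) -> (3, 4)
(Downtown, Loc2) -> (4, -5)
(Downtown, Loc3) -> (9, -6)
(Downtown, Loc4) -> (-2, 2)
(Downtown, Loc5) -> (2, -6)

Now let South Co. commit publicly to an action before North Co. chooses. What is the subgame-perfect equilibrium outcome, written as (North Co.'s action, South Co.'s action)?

(Uptown, Loc1)

Work backward from North Co.'s decision.
- Loc1: BR = Uptown, leader payoff 6.
- Loc2: BR = Downtown, leader payoff -5.
- Loc3: BR = Downtown, leader payoff -6.
- Loc4: BR = Midtown, leader payoff -7.
- Loc5: BR = Downtown, leader payoff -6.
Among 6, -5, -6, -7, -6, the best is 6 at Loc1. Subgame-perfect outcome: (Uptown, Loc1) with payoffs (7, 6).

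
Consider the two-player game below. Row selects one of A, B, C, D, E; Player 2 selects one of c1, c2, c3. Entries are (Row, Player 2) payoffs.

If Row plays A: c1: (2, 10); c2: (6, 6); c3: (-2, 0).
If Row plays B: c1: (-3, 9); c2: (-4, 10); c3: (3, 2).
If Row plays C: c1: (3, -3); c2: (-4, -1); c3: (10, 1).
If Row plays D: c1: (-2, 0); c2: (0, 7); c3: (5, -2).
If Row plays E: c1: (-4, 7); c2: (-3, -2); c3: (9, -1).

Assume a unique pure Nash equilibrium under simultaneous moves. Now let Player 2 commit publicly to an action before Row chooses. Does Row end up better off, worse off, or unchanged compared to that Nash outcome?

Row best-responds to each possible Player 2 move:
- c1: BR = C, leader payoff -3.
- c2: BR = A, leader payoff 6.
- c3: BR = C, leader payoff 1.
Among -3, 6, 1, the best is 6 at c2. Subgame-perfect outcome: (A, c2) with payoffs (6, 6).
Now find the simultaneous Nash equilibrium.
Row's best replies: c1→C; c2→A; c3→C.
Player 2's best replies: A→c1; B→c2; C→c3; D→c2; E→c1.
Only (C, c3) has each player best-responding; Nash payoffs (10, 1).
Row earns 6 sequentially versus 10 at the Nash outcome: worse off.

worse off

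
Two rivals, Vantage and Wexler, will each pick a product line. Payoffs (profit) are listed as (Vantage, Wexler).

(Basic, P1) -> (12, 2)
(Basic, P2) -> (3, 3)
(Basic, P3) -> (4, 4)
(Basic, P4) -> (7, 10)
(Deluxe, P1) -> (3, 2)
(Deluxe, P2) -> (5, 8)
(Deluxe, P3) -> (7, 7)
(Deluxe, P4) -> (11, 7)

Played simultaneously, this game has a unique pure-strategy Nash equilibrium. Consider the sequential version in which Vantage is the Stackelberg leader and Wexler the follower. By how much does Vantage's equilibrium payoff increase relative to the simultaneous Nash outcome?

Backward induction with Vantage moving first.
- Basic → Wexler plays P4 (best of 2, 3, 4, 10); Vantage gets 7.
- Deluxe → Wexler plays P2 (best of 2, 8, 7, 7); Vantage gets 5.
Maximizing over 7, 5, Vantage chooses Basic. Subgame-perfect outcome: (Basic, P4) with payoffs (7, 10).
For the simultaneous game, intersect best replies.
Vantage's best replies: P1→Basic; P2→Deluxe; P3→Deluxe; P4→Deluxe.
Wexler's best replies: Basic→P4; Deluxe→P2.
Only (Deluxe, P2) has each player best-responding; Nash payoffs (5, 8).
Vantage's commitment gain: 7 − 5 = 2.

2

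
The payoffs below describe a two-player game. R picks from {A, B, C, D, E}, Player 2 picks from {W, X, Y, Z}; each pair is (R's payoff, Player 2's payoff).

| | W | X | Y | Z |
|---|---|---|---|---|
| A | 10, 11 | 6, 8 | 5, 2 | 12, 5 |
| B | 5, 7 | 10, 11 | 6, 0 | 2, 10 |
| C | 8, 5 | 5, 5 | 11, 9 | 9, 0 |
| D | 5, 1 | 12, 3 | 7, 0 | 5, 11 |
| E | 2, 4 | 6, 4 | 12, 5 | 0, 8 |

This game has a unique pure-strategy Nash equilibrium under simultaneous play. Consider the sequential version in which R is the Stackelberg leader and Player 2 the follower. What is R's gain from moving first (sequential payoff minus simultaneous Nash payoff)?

1

Player 2 best-responds to each possible R move:
- A → Player 2 plays W (best of 11, 8, 2, 5); R gets 10.
- B → Player 2 plays X (best of 7, 11, 0, 10); R gets 10.
- C → Player 2 plays Y (best of 5, 5, 9, 0); R gets 11.
- D → Player 2 plays Z (best of 1, 3, 0, 11); R gets 5.
- E → Player 2 plays Z (best of 4, 4, 5, 8); R gets 0.
Among 10, 10, 11, 5, 0, the best is 11 at C. Subgame-perfect outcome: (C, Y) with payoffs (11, 9).
Under simultaneous play:
R's best replies: W→A; X→D; Y→E; Z→A.
Player 2's best replies: A→W; B→X; C→Y; D→Z; E→Z.
Only (A, W) has each player best-responding; Nash payoffs (10, 11).
R's commitment gain: 11 − 10 = 1.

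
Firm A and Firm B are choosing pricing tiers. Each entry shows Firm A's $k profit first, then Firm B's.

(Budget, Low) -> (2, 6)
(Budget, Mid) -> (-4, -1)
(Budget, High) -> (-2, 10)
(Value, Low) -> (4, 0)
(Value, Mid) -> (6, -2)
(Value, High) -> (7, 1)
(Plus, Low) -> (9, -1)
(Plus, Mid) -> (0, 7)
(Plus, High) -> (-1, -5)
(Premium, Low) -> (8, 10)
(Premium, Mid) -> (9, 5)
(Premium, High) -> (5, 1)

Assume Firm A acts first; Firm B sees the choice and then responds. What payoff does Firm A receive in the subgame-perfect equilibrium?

8

Work backward from Firm B's decision.
- Budget: Firm B compares 6, -1, 10 and picks High; Firm A would get -2.
- Value: Firm B compares 0, -2, 1 and picks High; Firm A would get 7.
- Plus: Firm B compares -1, 7, -5 and picks Mid; Firm A would get 0.
- Premium: Firm B compares 10, 5, 1 and picks Low; Firm A would get 8.
Maximizing over -2, 7, 0, 8, Firm A chooses Premium. Subgame-perfect outcome: (Premium, Low) with payoffs (8, 10).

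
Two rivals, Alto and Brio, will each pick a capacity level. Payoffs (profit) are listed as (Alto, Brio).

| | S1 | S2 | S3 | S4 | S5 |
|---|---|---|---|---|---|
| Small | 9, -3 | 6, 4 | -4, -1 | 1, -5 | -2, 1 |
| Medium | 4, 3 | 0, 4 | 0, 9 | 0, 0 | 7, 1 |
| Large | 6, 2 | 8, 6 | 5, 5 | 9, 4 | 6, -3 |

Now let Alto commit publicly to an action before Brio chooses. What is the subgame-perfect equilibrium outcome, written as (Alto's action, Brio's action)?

(Large, S2)

Solve by backward induction (Alto leads).
- Small: Brio compares -3, 4, -1, -5, 1 and picks S2; Alto would get 6.
- Medium: Brio compares 3, 4, 9, 0, 1 and picks S3; Alto would get 0.
- Large: Brio compares 2, 6, 5, 4, -3 and picks S2; Alto would get 8.
Alto's induced payoffs are 6, 0, 8, so Alto commits to Large. Subgame-perfect outcome: (Large, S2) with payoffs (8, 6).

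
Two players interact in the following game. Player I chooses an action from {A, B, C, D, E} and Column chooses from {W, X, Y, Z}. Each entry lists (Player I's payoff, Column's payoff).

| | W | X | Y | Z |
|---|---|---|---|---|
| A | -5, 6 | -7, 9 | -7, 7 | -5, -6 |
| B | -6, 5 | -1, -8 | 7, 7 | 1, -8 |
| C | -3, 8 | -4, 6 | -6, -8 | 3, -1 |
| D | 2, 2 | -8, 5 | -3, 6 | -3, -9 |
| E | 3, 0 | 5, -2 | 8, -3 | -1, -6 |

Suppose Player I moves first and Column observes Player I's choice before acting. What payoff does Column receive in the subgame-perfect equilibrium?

7

Backward induction with Player I moving first.
- A: BR = X, leader payoff -7.
- B: BR = Y, leader payoff 7.
- C: BR = W, leader payoff -3.
- D: BR = Y, leader payoff -3.
- E: BR = W, leader payoff 3.
Among -7, 7, -3, -3, 3, the best is 7 at B. Subgame-perfect outcome: (B, Y) with payoffs (7, 7).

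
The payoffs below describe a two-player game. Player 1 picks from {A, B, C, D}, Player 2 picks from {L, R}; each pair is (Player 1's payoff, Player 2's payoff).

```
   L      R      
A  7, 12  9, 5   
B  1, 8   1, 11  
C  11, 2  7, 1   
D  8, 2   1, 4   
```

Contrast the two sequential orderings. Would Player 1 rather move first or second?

first

If Player 1 leads: Player 2's best replies are A→L, B→R, C→L, D→R; Player 1's induced payoffs 7, 1, 11, 1; outcome (C, L), payoffs (11, 2).
If Player 2 leads: Player 1's best replies are L→C, R→A; Player 2's induced payoffs 2, 5; outcome (A, R), payoffs (9, 5).
Player 1 gets 11 moving first and 9 moving second, so Player 1 prefers to move first.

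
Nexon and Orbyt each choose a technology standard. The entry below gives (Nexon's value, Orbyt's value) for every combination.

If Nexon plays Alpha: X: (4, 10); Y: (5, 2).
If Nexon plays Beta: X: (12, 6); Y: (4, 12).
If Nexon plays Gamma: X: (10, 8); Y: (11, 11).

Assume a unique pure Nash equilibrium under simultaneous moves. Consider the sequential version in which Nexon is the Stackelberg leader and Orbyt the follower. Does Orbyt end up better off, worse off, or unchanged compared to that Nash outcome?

unchanged

Backward induction with Nexon moving first.
- Alpha: Orbyt compares 10, 2 and picks X; Nexon would get 4.
- Beta: Orbyt compares 6, 12 and picks Y; Nexon would get 4.
- Gamma: Orbyt compares 8, 11 and picks Y; Nexon would get 11.
Maximizing over 4, 4, 11, Nexon chooses Gamma. Subgame-perfect outcome: (Gamma, Y) with payoffs (11, 11).
Under simultaneous play:
Nexon's best replies: X→Beta; Y→Gamma.
Orbyt's best replies: Alpha→X; Beta→Y; Gamma→Y.
The unique mutual best reply is (Gamma, Y), giving (11, 11).
Orbyt earns 11 sequentially versus 11 at the Nash outcome: unchanged.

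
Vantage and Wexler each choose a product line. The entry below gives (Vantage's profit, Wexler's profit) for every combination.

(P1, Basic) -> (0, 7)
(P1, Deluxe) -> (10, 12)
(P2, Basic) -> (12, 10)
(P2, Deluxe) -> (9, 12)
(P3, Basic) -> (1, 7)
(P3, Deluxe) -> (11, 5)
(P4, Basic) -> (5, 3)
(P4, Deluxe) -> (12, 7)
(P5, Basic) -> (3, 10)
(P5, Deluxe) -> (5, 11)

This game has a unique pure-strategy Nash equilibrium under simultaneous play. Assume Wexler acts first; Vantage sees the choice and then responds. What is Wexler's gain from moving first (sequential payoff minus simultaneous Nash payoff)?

Vantage best-responds to each possible Wexler move:
- Basic: BR = P2, leader payoff 10.
- Deluxe: BR = P4, leader payoff 7.
Among 10, 7, the best is 10 at Basic. Subgame-perfect outcome: (P2, Basic) with payoffs (12, 10).
Now find the simultaneous Nash equilibrium.
Vantage's best replies: Basic→P2; Deluxe→P4.
Wexler's best replies: P1→Deluxe; P2→Deluxe; P3→Basic; P4→Deluxe; P5→Deluxe.
The unique mutual best reply is (P4, Deluxe), giving (12, 7).
Wexler's commitment gain: 10 − 7 = 3.

3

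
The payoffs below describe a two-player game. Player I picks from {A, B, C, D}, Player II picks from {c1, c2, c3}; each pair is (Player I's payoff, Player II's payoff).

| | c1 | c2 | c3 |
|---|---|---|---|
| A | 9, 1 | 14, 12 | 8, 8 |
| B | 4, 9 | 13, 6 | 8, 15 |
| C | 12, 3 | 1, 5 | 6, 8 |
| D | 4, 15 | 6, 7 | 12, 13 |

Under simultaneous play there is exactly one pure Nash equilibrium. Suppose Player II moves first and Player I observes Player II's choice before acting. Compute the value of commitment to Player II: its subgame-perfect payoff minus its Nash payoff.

Solve by backward induction (Player II leads).
- c1 → Player I plays C (best of 9, 4, 12, 4); Player II gets 3.
- c2 → Player I plays A (best of 14, 13, 1, 6); Player II gets 12.
- c3 → Player I plays D (best of 8, 8, 6, 12); Player II gets 13.
Maximizing over 3, 12, 13, Player II chooses c3. Subgame-perfect outcome: (D, c3) with payoffs (12, 13).
Under simultaneous play:
Player I's best replies: c1→C; c2→A; c3→D.
Player II's best replies: A→c2; B→c3; C→c3; D→c1.
The unique mutual best reply is (A, c2), giving (14, 12).
Player II's commitment gain: 13 − 12 = 1.

1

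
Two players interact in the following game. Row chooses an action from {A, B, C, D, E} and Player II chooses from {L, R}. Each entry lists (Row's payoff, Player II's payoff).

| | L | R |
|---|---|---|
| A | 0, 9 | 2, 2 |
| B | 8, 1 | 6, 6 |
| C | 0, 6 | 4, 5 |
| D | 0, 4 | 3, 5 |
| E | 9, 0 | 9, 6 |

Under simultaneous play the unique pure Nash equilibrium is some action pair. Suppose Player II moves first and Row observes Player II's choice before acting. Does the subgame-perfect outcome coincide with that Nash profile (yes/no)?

Solve by backward induction (Player II leads).
- L: BR = E, leader payoff 0.
- R: BR = E, leader payoff 6.
Among 0, 6, the best is 6 at R. Subgame-perfect outcome: (E, R) with payoffs (9, 6).
For the simultaneous game, intersect best replies.
Row's best replies: L→E; R→E.
Player II's best replies: A→L; B→R; C→L; D→R; E→R.
The unique mutual best reply is (E, R), giving (9, 6).
Sequential outcome (E, R) coincides with the Nash profile (E, R).

yes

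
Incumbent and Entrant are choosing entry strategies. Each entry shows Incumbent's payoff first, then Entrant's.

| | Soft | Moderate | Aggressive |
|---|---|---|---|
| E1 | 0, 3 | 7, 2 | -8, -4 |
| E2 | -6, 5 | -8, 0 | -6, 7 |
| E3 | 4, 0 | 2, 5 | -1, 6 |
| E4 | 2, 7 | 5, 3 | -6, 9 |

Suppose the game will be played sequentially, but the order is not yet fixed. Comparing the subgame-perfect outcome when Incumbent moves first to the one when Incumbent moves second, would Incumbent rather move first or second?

first

If Incumbent leads: Entrant's best replies are E1→Soft, E2→Aggressive, E3→Aggressive, E4→Aggressive; Incumbent's induced payoffs 0, -6, -1, -6; outcome (E1, Soft), payoffs (0, 3).
If Entrant leads: Incumbent's best replies are Soft→E3, Moderate→E1, Aggressive→E3; Entrant's induced payoffs 0, 2, 6; outcome (E3, Aggressive), payoffs (-1, 6).
Incumbent gets 0 moving first and -1 moving second, so Incumbent prefers to move first.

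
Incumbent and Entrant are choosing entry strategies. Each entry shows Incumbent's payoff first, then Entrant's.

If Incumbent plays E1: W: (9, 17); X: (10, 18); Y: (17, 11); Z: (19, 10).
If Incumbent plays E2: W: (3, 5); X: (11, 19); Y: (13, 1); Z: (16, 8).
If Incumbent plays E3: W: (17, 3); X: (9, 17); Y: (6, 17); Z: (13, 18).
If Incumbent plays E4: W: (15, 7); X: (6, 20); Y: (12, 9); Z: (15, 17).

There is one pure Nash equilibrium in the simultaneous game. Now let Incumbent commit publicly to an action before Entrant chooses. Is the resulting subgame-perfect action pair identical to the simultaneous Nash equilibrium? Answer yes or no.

Backward induction with Incumbent moving first.
- E1: Entrant compares 17, 18, 11, 10 and picks X; Incumbent would get 10.
- E2: Entrant compares 5, 19, 1, 8 and picks X; Incumbent would get 11.
- E3: Entrant compares 3, 17, 17, 18 and picks Z; Incumbent would get 13.
- E4: Entrant compares 7, 20, 9, 17 and picks X; Incumbent would get 6.
Among 10, 11, 13, 6, the best is 13 at E3. Subgame-perfect outcome: (E3, Z) with payoffs (13, 18).
For the simultaneous game, intersect best replies.
Incumbent's best replies: W→E3; X→E2; Y→E1; Z→E1.
Entrant's best replies: E1→X; E2→X; E3→Z; E4→X.
The unique mutual best reply is (E2, X), giving (11, 19).
Sequential outcome (E3, Z) differs from the Nash profile (E2, X).

no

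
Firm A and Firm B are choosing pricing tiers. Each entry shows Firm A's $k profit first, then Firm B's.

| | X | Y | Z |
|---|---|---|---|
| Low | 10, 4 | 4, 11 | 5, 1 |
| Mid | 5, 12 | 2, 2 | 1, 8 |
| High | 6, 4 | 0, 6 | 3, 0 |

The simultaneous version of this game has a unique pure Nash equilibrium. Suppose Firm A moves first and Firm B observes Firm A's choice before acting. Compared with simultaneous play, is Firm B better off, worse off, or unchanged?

better off

Firm B best-responds to each possible Firm A move:
- Low: BR = Y, leader payoff 4.
- Mid: BR = X, leader payoff 5.
- High: BR = Y, leader payoff 0.
Firm A's induced payoffs are 4, 5, 0, so Firm A commits to Mid. Subgame-perfect outcome: (Mid, X) with payoffs (5, 12).
Under simultaneous play:
Firm A's best replies: X→Low; Y→Low; Z→Low.
Firm B's best replies: Low→Y; Mid→X; High→Y.
The unique mutual best reply is (Low, Y), giving (4, 11).
Firm B earns 12 sequentially versus 11 at the Nash outcome: better off.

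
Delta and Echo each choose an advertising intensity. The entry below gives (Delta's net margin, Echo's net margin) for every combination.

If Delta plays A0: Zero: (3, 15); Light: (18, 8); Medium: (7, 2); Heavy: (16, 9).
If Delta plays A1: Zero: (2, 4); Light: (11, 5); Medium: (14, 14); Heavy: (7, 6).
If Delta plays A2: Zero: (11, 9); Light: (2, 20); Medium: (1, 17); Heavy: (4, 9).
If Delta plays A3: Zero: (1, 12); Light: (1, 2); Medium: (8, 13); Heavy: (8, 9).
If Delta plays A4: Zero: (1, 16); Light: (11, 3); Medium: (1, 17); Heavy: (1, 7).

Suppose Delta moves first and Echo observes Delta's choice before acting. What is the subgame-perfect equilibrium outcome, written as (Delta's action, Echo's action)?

(A1, Medium)

Work backward from Echo's decision.
- A0: BR = Zero, leader payoff 3.
- A1: BR = Medium, leader payoff 14.
- A2: BR = Light, leader payoff 2.
- A3: BR = Medium, leader payoff 8.
- A4: BR = Medium, leader payoff 1.
Among 3, 14, 2, 8, 1, the best is 14 at A1. Subgame-perfect outcome: (A1, Medium) with payoffs (14, 14).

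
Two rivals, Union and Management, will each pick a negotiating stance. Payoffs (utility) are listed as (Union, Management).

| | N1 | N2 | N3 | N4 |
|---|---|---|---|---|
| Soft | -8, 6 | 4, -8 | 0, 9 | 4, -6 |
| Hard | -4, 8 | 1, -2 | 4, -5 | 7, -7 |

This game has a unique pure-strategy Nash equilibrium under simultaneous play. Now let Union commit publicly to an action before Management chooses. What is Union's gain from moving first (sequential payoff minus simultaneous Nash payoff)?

4

Management best-responds to each possible Union move:
- Soft → Management plays N3 (best of 6, -8, 9, -6); Union gets 0.
- Hard → Management plays N1 (best of 8, -2, -5, -7); Union gets -4.
Maximizing over 0, -4, Union chooses Soft. Subgame-perfect outcome: (Soft, N3) with payoffs (0, 9).
Under simultaneous play:
Union's best replies: N1→Hard; N2→Soft; N3→Hard; N4→Hard.
Management's best replies: Soft→N3; Hard→N1.
Only (Hard, N1) has each player best-responding; Nash payoffs (-4, 8).
Union's commitment gain: 0 − -4 = 4.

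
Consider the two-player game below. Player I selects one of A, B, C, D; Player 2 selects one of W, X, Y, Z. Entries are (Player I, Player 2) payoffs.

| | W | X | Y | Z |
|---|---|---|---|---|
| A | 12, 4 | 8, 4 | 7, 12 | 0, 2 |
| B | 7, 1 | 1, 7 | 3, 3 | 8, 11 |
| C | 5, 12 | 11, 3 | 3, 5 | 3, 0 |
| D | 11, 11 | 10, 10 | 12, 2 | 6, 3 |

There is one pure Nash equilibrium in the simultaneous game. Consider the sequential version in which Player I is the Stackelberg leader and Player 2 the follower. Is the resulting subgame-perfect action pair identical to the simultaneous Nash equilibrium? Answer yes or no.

no

Player 2 best-responds to each possible Player I move:
- A → Player 2 plays Y (best of 4, 4, 12, 2); Player I gets 7.
- B → Player 2 plays Z (best of 1, 7, 3, 11); Player I gets 8.
- C → Player 2 plays W (best of 12, 3, 5, 0); Player I gets 5.
- D → Player 2 plays W (best of 11, 10, 2, 3); Player I gets 11.
Maximizing over 7, 8, 5, 11, Player I chooses D. Subgame-perfect outcome: (D, W) with payoffs (11, 11).
For the simultaneous game, intersect best replies.
Player I's best replies: W→A; X→C; Y→D; Z→B.
Player 2's best replies: A→Y; B→Z; C→W; D→W.
Only (B, Z) has each player best-responding; Nash payoffs (8, 11).
Sequential outcome (D, W) differs from the Nash profile (B, Z).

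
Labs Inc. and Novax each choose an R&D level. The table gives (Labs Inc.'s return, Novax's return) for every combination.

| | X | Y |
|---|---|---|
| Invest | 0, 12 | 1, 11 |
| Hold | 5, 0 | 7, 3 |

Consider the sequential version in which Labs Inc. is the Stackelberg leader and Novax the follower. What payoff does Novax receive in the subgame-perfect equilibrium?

Solve by backward induction (Labs Inc. leads).
- Invest: BR = X, leader payoff 0.
- Hold: BR = Y, leader payoff 7.
Maximizing over 0, 7, Labs Inc. chooses Hold. Subgame-perfect outcome: (Hold, Y) with payoffs (7, 3).

3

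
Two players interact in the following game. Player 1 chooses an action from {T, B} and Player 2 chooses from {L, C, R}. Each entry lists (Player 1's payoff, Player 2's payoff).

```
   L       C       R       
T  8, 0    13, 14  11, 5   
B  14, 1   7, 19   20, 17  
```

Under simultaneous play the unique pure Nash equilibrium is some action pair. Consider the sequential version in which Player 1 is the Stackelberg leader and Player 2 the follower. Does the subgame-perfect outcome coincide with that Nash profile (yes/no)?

yes

Backward induction with Player 1 moving first.
- T: BR = C, leader payoff 13.
- B: BR = C, leader payoff 7.
Among 13, 7, the best is 13 at T. Subgame-perfect outcome: (T, C) with payoffs (13, 14).
For the simultaneous game, intersect best replies.
Player 1's best replies: L→B; C→T; R→B.
Player 2's best replies: T→C; B→C.
The unique mutual best reply is (T, C), giving (13, 14).
Sequential outcome (T, C) coincides with the Nash profile (T, C).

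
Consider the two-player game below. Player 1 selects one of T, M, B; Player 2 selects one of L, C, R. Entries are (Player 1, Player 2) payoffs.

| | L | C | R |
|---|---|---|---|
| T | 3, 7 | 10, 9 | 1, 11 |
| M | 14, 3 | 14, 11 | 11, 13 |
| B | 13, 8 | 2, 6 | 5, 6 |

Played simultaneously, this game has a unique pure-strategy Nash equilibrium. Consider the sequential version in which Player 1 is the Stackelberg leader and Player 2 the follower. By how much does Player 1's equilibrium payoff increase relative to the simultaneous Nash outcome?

2

Solve by backward induction (Player 1 leads).
- T → Player 2 plays R (best of 7, 9, 11); Player 1 gets 1.
- M → Player 2 plays R (best of 3, 11, 13); Player 1 gets 11.
- B → Player 2 plays L (best of 8, 6, 6); Player 1 gets 13.
Player 1's induced payoffs are 1, 11, 13, so Player 1 commits to B. Subgame-perfect outcome: (B, L) with payoffs (13, 8).
Under simultaneous play:
Player 1's best replies: L→M; C→M; R→M.
Player 2's best replies: T→R; M→R; B→L.
The unique mutual best reply is (M, R), giving (11, 13).
Player 1's commitment gain: 13 − 11 = 2.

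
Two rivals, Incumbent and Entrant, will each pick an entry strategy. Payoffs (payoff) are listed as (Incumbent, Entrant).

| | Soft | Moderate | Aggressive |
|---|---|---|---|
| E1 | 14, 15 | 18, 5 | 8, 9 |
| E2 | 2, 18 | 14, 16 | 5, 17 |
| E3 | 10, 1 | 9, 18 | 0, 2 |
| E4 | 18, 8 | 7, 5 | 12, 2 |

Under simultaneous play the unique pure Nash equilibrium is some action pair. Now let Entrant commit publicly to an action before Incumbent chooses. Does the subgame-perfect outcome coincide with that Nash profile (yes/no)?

Work backward from Incumbent's decision.
- Soft: BR = E4, leader payoff 8.
- Moderate: BR = E1, leader payoff 5.
- Aggressive: BR = E4, leader payoff 2.
Entrant's induced payoffs are 8, 5, 2, so Entrant commits to Soft. Subgame-perfect outcome: (E4, Soft) with payoffs (18, 8).
Under simultaneous play:
Incumbent's best replies: Soft→E4; Moderate→E1; Aggressive→E4.
Entrant's best replies: E1→Soft; E2→Soft; E3→Moderate; E4→Soft.
Only (E4, Soft) has each player best-responding; Nash payoffs (18, 8).
Sequential outcome (E4, Soft) coincides with the Nash profile (E4, Soft).

yes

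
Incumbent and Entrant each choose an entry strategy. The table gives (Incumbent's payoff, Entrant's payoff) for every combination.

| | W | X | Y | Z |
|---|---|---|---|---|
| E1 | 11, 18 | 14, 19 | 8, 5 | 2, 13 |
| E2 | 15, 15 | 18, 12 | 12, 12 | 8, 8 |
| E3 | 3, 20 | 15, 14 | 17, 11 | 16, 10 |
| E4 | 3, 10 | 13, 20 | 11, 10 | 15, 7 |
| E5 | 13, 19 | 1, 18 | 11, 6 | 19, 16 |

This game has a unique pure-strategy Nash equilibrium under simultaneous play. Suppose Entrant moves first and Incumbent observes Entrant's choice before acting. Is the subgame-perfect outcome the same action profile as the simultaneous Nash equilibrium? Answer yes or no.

no

Solve by backward induction (Entrant leads).
- W: Incumbent compares 11, 15, 3, 3, 13 and picks E2; Entrant would get 15.
- X: Incumbent compares 14, 18, 15, 13, 1 and picks E2; Entrant would get 12.
- Y: Incumbent compares 8, 12, 17, 11, 11 and picks E3; Entrant would get 11.
- Z: Incumbent compares 2, 8, 16, 15, 19 and picks E5; Entrant would get 16.
Maximizing over 15, 12, 11, 16, Entrant chooses Z. Subgame-perfect outcome: (E5, Z) with payoffs (19, 16).
Under simultaneous play:
Incumbent's best replies: W→E2; X→E2; Y→E3; Z→E5.
Entrant's best replies: E1→X; E2→W; E3→W; E4→X; E5→W.
The unique mutual best reply is (E2, W), giving (15, 15).
Sequential outcome (E5, Z) differs from the Nash profile (E2, W).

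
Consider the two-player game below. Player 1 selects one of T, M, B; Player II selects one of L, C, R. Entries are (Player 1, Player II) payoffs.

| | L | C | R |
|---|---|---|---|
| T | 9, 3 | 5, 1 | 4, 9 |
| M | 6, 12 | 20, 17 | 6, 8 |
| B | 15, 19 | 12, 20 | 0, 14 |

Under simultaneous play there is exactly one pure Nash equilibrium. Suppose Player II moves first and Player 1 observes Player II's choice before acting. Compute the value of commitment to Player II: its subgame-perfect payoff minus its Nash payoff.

2

Backward induction with Player II moving first.
- L: Player 1 compares 9, 6, 15 and picks B; Player II would get 19.
- C: Player 1 compares 5, 20, 12 and picks M; Player II would get 17.
- R: Player 1 compares 4, 6, 0 and picks M; Player II would get 8.
Maximizing over 19, 17, 8, Player II chooses L. Subgame-perfect outcome: (B, L) with payoffs (15, 19).
Under simultaneous play:
Player 1's best replies: L→B; C→M; R→M.
Player II's best replies: T→R; M→C; B→C.
The unique mutual best reply is (M, C), giving (20, 17).
Player II's commitment gain: 19 − 17 = 2.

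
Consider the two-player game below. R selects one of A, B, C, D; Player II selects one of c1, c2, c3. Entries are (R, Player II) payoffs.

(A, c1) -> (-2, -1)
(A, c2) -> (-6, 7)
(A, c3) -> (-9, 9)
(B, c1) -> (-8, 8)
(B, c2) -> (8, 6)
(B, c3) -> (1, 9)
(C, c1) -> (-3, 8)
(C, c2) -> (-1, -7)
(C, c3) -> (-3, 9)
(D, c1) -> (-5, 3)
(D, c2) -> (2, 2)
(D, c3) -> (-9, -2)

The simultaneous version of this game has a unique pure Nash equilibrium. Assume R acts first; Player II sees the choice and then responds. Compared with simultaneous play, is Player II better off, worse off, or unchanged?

Work backward from Player II's decision.
- A → Player II plays c3 (best of -1, 7, 9); R gets -9.
- B → Player II plays c3 (best of 8, 6, 9); R gets 1.
- C → Player II plays c3 (best of 8, -7, 9); R gets -3.
- D → Player II plays c1 (best of 3, 2, -2); R gets -5.
Maximizing over -9, 1, -3, -5, R chooses B. Subgame-perfect outcome: (B, c3) with payoffs (1, 9).
Under simultaneous play:
R's best replies: c1→A; c2→B; c3→B.
Player II's best replies: A→c3; B→c3; C→c3; D→c1.
Only (B, c3) has each player best-responding; Nash payoffs (1, 9).
Player II earns 9 sequentially versus 9 at the Nash outcome: unchanged.

unchanged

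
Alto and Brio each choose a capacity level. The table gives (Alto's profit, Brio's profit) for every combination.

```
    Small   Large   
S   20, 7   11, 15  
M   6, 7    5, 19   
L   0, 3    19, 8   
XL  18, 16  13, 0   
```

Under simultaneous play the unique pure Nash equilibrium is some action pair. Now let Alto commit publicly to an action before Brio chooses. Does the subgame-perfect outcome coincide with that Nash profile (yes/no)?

Brio best-responds to each possible Alto move:
- S: BR = Large, leader payoff 11.
- M: BR = Large, leader payoff 5.
- L: BR = Large, leader payoff 19.
- XL: BR = Small, leader payoff 18.
Among 11, 5, 19, 18, the best is 19 at L. Subgame-perfect outcome: (L, Large) with payoffs (19, 8).
Now find the simultaneous Nash equilibrium.
Alto's best replies: Small→S; Large→L.
Brio's best replies: S→Large; M→Large; L→Large; XL→Small.
The unique mutual best reply is (L, Large), giving (19, 8).
Sequential outcome (L, Large) coincides with the Nash profile (L, Large).

yes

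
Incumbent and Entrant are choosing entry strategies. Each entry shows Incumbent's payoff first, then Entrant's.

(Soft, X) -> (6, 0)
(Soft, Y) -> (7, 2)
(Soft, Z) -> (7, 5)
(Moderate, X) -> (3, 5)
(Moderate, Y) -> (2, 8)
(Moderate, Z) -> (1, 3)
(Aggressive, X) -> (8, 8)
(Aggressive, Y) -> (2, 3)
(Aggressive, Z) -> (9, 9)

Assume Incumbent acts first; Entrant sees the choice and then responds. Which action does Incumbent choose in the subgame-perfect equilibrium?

Backward induction with Incumbent moving first.
- Soft → Entrant plays Z (best of 0, 2, 5); Incumbent gets 7.
- Moderate → Entrant plays Y (best of 5, 8, 3); Incumbent gets 2.
- Aggressive → Entrant plays Z (best of 8, 3, 9); Incumbent gets 9.
Maximizing over 7, 2, 9, Incumbent chooses Aggressive. Subgame-perfect outcome: (Aggressive, Z) with payoffs (9, 9).

Aggressive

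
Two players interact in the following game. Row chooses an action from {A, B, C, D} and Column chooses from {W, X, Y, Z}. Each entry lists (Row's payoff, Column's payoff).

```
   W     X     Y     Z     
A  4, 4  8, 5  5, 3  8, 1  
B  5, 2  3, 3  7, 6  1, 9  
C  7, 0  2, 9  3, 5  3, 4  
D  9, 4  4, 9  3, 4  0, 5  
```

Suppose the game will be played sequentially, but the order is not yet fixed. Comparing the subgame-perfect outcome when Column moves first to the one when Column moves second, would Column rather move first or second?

If Row leads: Column's best replies are A→X, B→Z, C→X, D→X; Row's induced payoffs 8, 1, 2, 4; outcome (A, X), payoffs (8, 5).
If Column leads: Row's best replies are W→D, X→A, Y→B, Z→A; Column's induced payoffs 4, 5, 6, 1; outcome (B, Y), payoffs (7, 6).
Column gets 6 moving first and 5 moving second, so Column prefers to move first.

first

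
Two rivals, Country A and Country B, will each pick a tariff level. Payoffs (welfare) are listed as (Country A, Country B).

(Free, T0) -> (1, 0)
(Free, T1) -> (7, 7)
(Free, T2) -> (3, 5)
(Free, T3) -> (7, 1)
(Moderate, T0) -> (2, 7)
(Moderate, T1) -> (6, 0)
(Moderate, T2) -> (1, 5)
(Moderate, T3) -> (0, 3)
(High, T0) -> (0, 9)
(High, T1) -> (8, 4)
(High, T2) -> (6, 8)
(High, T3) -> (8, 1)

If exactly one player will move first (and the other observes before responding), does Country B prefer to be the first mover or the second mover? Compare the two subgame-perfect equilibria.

If Country A leads: Country B's best replies are Free→T1, Moderate→T0, High→T0; Country A's induced payoffs 7, 2, 0; outcome (Free, T1), payoffs (7, 7).
If Country B leads: Country A's best replies are T0→Moderate, T1→High, T2→High, T3→High; Country B's induced payoffs 7, 4, 8, 1; outcome (High, T2), payoffs (6, 8).
Country B gets 8 moving first and 7 moving second, so Country B prefers to move first.

first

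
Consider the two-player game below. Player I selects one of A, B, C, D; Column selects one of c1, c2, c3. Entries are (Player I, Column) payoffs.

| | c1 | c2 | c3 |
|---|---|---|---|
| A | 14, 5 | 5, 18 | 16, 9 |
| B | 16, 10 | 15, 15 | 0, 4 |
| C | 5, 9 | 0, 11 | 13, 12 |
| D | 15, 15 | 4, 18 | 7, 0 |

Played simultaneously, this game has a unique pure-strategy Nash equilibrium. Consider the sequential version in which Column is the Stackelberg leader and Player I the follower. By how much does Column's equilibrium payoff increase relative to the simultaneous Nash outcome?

0

Player I best-responds to each possible Column move:
- c1: Player I compares 14, 16, 5, 15 and picks B; Column would get 10.
- c2: Player I compares 5, 15, 0, 4 and picks B; Column would get 15.
- c3: Player I compares 16, 0, 13, 7 and picks A; Column would get 9.
Among 10, 15, 9, the best is 15 at c2. Subgame-perfect outcome: (B, c2) with payoffs (15, 15).
Under simultaneous play:
Player I's best replies: c1→B; c2→B; c3→A.
Column's best replies: A→c2; B→c2; C→c3; D→c2.
Only (B, c2) has each player best-responding; Nash payoffs (15, 15).
Column's commitment gain: 15 − 15 = 0.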